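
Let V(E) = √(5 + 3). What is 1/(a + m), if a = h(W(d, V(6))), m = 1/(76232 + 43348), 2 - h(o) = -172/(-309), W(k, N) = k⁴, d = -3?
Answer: 12316740/17777663 ≈ 0.69282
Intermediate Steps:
V(E) = 2*√2 (V(E) = √8 = 2*√2)
h(o) = 446/309 (h(o) = 2 - (-172)/(-309) = 2 - (-172)*(-1)/309 = 2 - 1*172/309 = 2 - 172/309 = 446/309)
m = 1/119580 ≈ 8.3626e-6
a = 446/309 ≈ 1.4434
1/(a + m) = 1/(446/309 + 1/119580) = 1/(17777663/12316740) = 12316740/17777663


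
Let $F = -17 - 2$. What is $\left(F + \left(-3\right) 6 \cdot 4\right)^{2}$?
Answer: $8281$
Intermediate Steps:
$F = -19$ ($F = -17 - 2 = -19$)
$\left(F + \left(-3\right) 6 \cdot 4\right)^{2} = \left(-19 + \left(-3\right) 6 \cdot 4\right)^{2} = \left(-19 - 72\right)^{2} = \left(-91\right)^{2} = 8281$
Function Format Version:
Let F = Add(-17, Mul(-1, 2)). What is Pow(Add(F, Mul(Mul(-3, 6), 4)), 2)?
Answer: 8281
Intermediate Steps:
F = -19 (F = Add(-17, -2) = -19)
Pow(Add(F, Mul(Mul(-3, 6), 4)), 2) = Pow(Add(-19, Mul(Mul(-3, 6), 4)), 2) = Pow(Add(-19, Mul(-18, 4)), 2) = Pow(Add(-19, -72), 2) = Pow(-91, 2) = 8281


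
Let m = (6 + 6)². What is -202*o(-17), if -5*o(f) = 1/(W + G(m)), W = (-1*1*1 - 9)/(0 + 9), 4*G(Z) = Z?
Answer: 909/785 ≈ 1.1580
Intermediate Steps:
m = 144 (m = 12² = 144)
G(Z) = Z/4
W = -10/9 (W = (-1*1 - 9)/9 = (-1 - 9)*(⅑) = -10*⅑ = -10/9 ≈ -1.1111)
o(f) = -9/1570 (o(f) = -1/(5*(-10/9 + (¼)*144)) = -1/(5*(-10/9 + 36)) = -1/(5*314/9) = -⅕*9/314 = -9/1570)
-202*o(-17) = -202*(-9/1570) = 909/785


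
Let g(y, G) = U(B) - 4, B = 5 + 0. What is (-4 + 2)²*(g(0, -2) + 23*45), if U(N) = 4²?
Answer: 4188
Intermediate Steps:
B = 5
U(N) = 16
g(y, G) = 12 (g(y, G) = 16 - 4 = 12)
(-4 + 2)²*(g(0, -2) + 23*45) = (-4 + 2)²*(12 + 23*45) = (-2)²*(12 + 1035) = 4*1047 = 4188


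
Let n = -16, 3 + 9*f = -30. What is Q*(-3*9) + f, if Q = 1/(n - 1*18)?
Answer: -293/102 ≈ -2.8725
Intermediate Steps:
f = -11/3 (f = -1/3 + (1/9)*(-30) = -1/3 - 10/3 = -11/3 ≈ -3.6667)
Q = -1/34 (Q = 1/(-16 - 1*18) = 1/(-16 - 18) = 1/(-34) = -1/34 ≈ -0.029412)
Q*(-3*9) + f = -(-3)*9/34 - 11/3 = -1/34*(-27) - 11/3 = 27/34 - 11/3 = -293/102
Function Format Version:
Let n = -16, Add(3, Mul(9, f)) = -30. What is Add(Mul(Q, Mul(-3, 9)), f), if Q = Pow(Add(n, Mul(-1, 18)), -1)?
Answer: Rational(-293, 102) ≈ -2.8725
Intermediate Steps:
f = Rational(-11, 3) (f = Add(Rational(-1, 3), Mul(Rational(1, 9), -30)) = Add(Rational(-1, 3), Rational(-10, 3)) = Rational(-11, 3) ≈ -3.6667)
Q = Rational(-1, 34) (Q = Pow(Add(-16, Mul(-1, 18)), -1) = Pow(Add(-16, -18), -1) = Pow(-34, -1) = Rational(-1, 34) ≈ -0.029412)
Add(Mul(Q, Mul(-3, 9)), f) = Add(Mul(Rational(-1, 34), Mul(-3, 9)), Rational(-11, 3)) = Add(Mul(Rational(-1, 34), -27), Rational(-11, 3)) = Add(Rational(27, 34), Rational(-11, 3)) = Rational(-293, 102)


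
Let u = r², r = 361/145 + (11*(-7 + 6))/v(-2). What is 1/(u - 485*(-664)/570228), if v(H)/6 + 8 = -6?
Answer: 7049557695600/52394713184159 ≈ 0.13455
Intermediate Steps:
v(H) = -84 (v(H) = -48 + 6*(-6) = -48 - 36 = -84)
r = 31919/12180 (r = 361/145 + (11*(-7 + 6))/(-84) = 361*(1/145) + (11*(-1))*(-1/84) = 361/145 - 11*(-1/84) = 361/145 + 11/84 = 31919/12180 ≈ 2.6206)
u = 1018822561/148352400 (u = (31919/12180)² = 1018822561/148352400 ≈ 6.8676)
1/(u - 485*(-664)/570228) = 1/(1018822561/148352400 - 485*(-664)/570228) = 1/(1018822561/148352400 + 322040*(1/570228)) = 1/(1018822561/148352400 + 80510/142557) = 1/(52394713184159/7049557695600) = 7049557695600/52394713184159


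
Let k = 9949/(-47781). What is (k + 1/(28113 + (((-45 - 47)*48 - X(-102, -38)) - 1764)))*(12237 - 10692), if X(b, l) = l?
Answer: -112548974470/349932117 ≈ -321.63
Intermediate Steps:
k = -9949/47781 (k = 9949*(-1/47781) = -9949/47781 ≈ -0.20822)
(k + 1/(28113 + (((-45 - 47)*48 - X(-102, -38)) - 1764)))*(12237 - 10692) = (-9949/47781 + 1/(28113 + (((-45 - 47)*48 - 1*(-38)) - 1764)))*(12237 - 10692) = (-9949/47781 + 1/(28113 + ((-92*48 + 38) - 1764)))*1545 = (-9949/47781 + 1/(28113 + ((-4416 + 38) - 1764)))*1545 = (-9949/47781 + 1/(28113 + (-4378 - 1764)))*1545 = (-9949/47781 + 1/(28113 - 6142))*1545 = (-9949/47781 + 1/21971)*1545 = -218541698/1049796351*1545 = -112548974470/349932117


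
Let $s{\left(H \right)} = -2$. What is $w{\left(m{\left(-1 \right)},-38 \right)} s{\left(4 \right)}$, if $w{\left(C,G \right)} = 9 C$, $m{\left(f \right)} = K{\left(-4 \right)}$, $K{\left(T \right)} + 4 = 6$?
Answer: $-36$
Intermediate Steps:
$K{\left(T \right)} = 2$ ($K{\left(T \right)} = -4 + 6 = 2$)
$m{\left(f \right)} = 2$
$w{\left(m{\left(-1 \right)},-38 \right)} s{\left(4 \right)} = 9 \cdot 2 \left(-2\right) = 18 \left(-2\right) = -36$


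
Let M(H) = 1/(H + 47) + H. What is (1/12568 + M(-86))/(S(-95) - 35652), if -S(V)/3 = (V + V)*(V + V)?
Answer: 42165601/70558360704 ≈ 0.00059760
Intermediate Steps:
S(V) = -12*V² (S(V) = -3*(V + V)*(V + V) = -3*2*V*2*V = -12*V²)
M(H) = H + 1/(47 + H) (M(H) = 1/(47 + H) + H = H + 1/(47 + H))
(1/12568 + M(-86))/(S(-95) - 35652) = (1/12568 + (1 + (-86)² + 47*(-86))/(47 - 86))/(-12*(-95)² - 35652) = (1/12568 + (1 + 7396 - 4042)/(-39))/(-12*9025 - 35652) = (1/12568 - 1/39*3355)/(-108300 - 35652) = (1/12568 - 3355/39)/(-143952) = -42165601/490152*(-1/143952) = 42165601/70558360704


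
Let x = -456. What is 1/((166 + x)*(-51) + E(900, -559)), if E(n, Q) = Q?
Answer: 1/14231 ≈ 7.0269e-5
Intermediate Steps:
1/((166 + x)*(-51) + E(900, -559)) = 1/((166 - 456)*(-51) - 559) = 1/(-290*(-51) - 559) = 1/(14790 - 559) = 1/14231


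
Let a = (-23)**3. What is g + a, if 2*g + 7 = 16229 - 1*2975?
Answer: -11087/2 ≈ -5543.5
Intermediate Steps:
a = -12167
g = 13247/2 (g = -7/2 + (16229 - 1*2975)/2 = -7/2 + (16229 - 2975)/2 = -7/2 + (1/2)*13254 = -7/2 + 6627 = 13247/2 ≈ 6623.5)
g + a = 13247/2 - 12167 = -11087/2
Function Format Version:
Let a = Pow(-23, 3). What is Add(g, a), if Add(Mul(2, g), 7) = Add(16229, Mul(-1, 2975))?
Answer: Rational(-11087, 2) ≈ -5543.5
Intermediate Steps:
a = -12167
g = Rational(13247, 2) (g = Add(Rational(-7, 2), Mul(Rational(1, 2), Add(16229, Mul(-1, 2975)))) = Add(Rational(-7, 2), Mul(Rational(1, 2), Add(16229, -2975))) = Add(Rational(-7, 2), Mul(Rational(1, 2), 13254)) = Add(Rational(-7, 2), 6627) = Rational(13247, 2) ≈ 6623.5)
Add(g, a) = Add(Rational(13247, 2), -12167) = Rational(-11087, 2)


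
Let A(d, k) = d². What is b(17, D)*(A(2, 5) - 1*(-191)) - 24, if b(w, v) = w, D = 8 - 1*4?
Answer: 3291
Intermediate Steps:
D = 4 (D = 8 - 4 = 4)
b(17, D)*(A(2, 5) - 1*(-191)) - 24 = 17*(2² - 1*(-191)) - 24 = 17*(4 + 191) - 24 = 17*195 - 24 = 3315 - 24 = 3291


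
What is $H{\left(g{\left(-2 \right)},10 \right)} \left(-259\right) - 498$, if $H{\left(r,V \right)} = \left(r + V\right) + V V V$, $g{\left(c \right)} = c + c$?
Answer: $-261052$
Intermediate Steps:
$g{\left(c \right)} = 2 c$
$H{\left(r,V \right)} = V + r + V^{3}$ ($H{\left(r,V \right)} = \left(V + r\right) + V V^{2} = \left(V + r\right) + V^{3} = V + r + V^{3}$)
$H{\left(g{\left(-2 \right)},10 \right)} \left(-259\right) - 498 = \left(10 + 2 \left(-2\right) + 10^{3}\right) \left(-259\right) - 498 = \left(10 - 4 + 1000\right) \left(-259\right) - 498 = 1006 \left(-259\right) - 498 = -260554 - 498 = -261052$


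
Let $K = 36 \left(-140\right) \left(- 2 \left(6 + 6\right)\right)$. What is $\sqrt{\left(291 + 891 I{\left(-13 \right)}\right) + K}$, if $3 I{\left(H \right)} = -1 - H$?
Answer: $\sqrt{124815} \approx 353.29$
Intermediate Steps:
$I{\left(H \right)} = - \frac{1}{3} - \frac{H}{3}$ ($I{\left(H \right)} = \frac{-1 - H}{3} = - \frac{1}{3} - \frac{H}{3}$)
$K = 120960$ ($K = - 5040 \left(\left(-2\right) 12\right) = \left(-5040\right) \left(-24\right) = 120960$)
$\sqrt{\left(291 + 891 I{\left(-13 \right)}\right) + K} = \sqrt{\left(291 + 891 \left(- \frac{1}{3} - - \frac{13}{3}\right)\right) + 120960} = \sqrt{\left(291 + 891 \left(- \frac{1}{3} + \frac{13}{3}\right)\right) + 120960} = \sqrt{\left(291 + 891 \cdot 4\right) + 120960} = \sqrt{\left(291 + 3564\right) + 120960} = \sqrt{3855 + 120960} = \sqrt{124815}$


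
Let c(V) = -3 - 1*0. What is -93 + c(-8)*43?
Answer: -222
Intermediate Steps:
c(V) = -3 (c(V) = -3 + 0 = -3)
-93 + c(-8)*43 = -93 - 3*43 = -93 - 129 = -222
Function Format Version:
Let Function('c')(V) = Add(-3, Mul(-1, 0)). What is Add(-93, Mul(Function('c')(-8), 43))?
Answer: -222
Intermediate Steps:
Function('c')(V) = -3 (Function('c')(V) = Add(-3, 0) = -3)
Add(-93, Mul(Function('c')(-8), 43)) = Add(-93, Mul(-3, 43)) = Add(-93, -129) = -222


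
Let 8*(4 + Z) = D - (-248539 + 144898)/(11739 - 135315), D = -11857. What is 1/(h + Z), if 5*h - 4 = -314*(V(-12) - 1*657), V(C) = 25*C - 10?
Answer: 1647680/97612138937 ≈ 1.6880e-5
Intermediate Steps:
V(C) = -10 + 25*C
Z = -489766235/329536 (Z = -4 + (-11857 - (-248539 + 144898)/(11739 - 135315))/8 = -4 + (-11857 - (-103641)/(-123576))/8 = -4 + (-11857 - (-103641)*(-1)/123576)/8 = -4 + (-11857 - 1*34547/41192)/8 = -4 + (-11857 - 34547/41192)/8 = -4 + (1/8)*(-488448091/41192) = -4 - 488448091/329536 = -489766235/329536 ≈ -1486.2)
h = 303642/5 (h = 4/5 + (-314*((-10 + 25*(-12)) - 1*657))/5 = 4/5 + (-314*((-10 - 300) - 657))/5 = 4/5 + (-314*(-310 - 657))/5 = 4/5 + (-314*(-967))/5 = 4/5 + (1/5)*303638 = 4/5 + 303638/5 = 303642/5 ≈ 60728.)
1/(h + Z) = 1/(303642/5 - 489766235/329536) = 1/(97612138937/1647680) = 1647680/97612138937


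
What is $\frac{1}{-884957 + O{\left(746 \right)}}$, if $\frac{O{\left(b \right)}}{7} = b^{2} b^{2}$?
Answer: $\frac{1}{2167969522835} \approx 4.6126 \cdot 10^{-13}$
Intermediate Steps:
$O{\left(b \right)} = 7 b^{4}$ ($O{\left(b \right)} = 7 b^{2} b^{2} = 7 b^{4}$)
$\frac{1}{-884957 + O{\left(746 \right)}} = \frac{1}{-884957 + 7 \cdot 746^{4}} = \frac{1}{-884957 + 7 \cdot 309710058256} = \frac{1}{-884957 + 2167970407792} = \frac{1}{2167969522835}$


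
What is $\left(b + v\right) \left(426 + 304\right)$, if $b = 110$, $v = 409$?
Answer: $378870$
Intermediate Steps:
$\left(b + v\right) \left(426 + 304\right) = \left(110 + 409\right) \left(426 + 304\right) = 519 \cdot 730 = 378870$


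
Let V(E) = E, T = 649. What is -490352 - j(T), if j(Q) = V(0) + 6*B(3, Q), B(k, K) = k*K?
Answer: -502034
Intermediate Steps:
B(k, K) = K*k
j(Q) = 18*Q (j(Q) = 0 + 6*(Q*3) = 0 + 6*(3*Q) = 0 + 18*Q = 18*Q)
-490352 - j(T) = -490352 - 18*649 = -490352 - 1*11682 = -490352 - 11682 = -502034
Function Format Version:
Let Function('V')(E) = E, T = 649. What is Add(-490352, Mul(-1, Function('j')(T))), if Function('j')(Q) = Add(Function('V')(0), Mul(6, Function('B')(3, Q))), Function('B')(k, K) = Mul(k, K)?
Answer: -502034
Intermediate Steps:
Function('B')(k, K) = Mul(K, k)
Function('j')(Q) = Mul(18, Q) (Function('j')(Q) = Add(0, Mul(6, Mul(Q, 3))) = Add(0, Mul(6, Mul(3, Q))) = Add(0, Mul(18, Q)) = Mul(18, Q))
Add(-490352, Mul(-1, Function('j')(T))) = Add(-490352, Mul(-1, Mul(18, 649))) = Add(-490352, Mul(-1, 11682)) = Add(-490352, -11682) = -502034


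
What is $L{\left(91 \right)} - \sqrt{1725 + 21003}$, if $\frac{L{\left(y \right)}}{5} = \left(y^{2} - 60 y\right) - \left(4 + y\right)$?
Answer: $13630 - 2 \sqrt{5682} \approx 13479.0$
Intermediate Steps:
$L{\left(y \right)} = -20 - 305 y + 5 y^{2}$ ($L{\left(y \right)} = 5 \left(\left(y^{2} - 60 y\right) - \left(4 + y\right)\right) = 5 \left(-4 + y^{2} - 61 y\right) = -20 - 305 y + 5 y^{2}$)
$L{\left(91 \right)} - \sqrt{1725 + 21003} = \left(-20 - 27755 + 5 \cdot 91^{2}\right) - \sqrt{1725 + 21003} = \left(-20 - 27755 + 5 \cdot 8281\right) - \sqrt{22728} = \left(-20 - 27755 + 41405\right) - 2 \sqrt{5682} = 13630 - 2 \sqrt{5682}$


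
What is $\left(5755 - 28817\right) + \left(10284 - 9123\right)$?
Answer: $-21901$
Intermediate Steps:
$\left(5755 - 28817\right) + \left(10284 - 9123\right) = -23062 + 1161 = -21901$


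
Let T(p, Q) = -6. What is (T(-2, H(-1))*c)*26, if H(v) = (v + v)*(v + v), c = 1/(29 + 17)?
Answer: -78/23 ≈ -3.3913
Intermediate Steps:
c = 1/46 ≈ 0.021739
H(v) = 4*v**2 (H(v) = (2*v)*(2*v) = 4*v**2)
(T(-2, H(-1))*c)*26 = -6*1/46*26 = -3/23*26 = -78/23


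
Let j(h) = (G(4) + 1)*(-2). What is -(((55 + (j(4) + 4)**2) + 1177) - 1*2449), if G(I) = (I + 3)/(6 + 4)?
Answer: 30416/25 ≈ 1216.6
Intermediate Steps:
G(I) = 3/10 + I/10 (G(I) = (3 + I)/10 = (3 + I)*(1/10) = 3/10 + I/10)
j(h) = -17/5 (j(h) = ((3/10 + (1/10)*4) + 1)*(-2) = ((3/10 + 2/5) + 1)*(-2) = (7/10 + 1)*(-2) = (17/10)*(-2) = -17/5)
-(((55 + (j(4) + 4)**2) + 1177) - 1*2449) = -(((55 + (-17/5 + 4)**2) + 1177) - 1*2449) = -(((55 + (3/5)**2) + 1177) - 2449) = -(((55 + 9/25) + 1177) - 2449) = -((1384/25 + 1177) - 2449) = -(30809/25 - 2449) = -1*(-30416/25) = 30416/25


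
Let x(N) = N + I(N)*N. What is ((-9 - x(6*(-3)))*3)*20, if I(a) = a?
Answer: -18900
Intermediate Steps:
x(N) = N + N² (x(N) = N + N*N = N + N²)
((-9 - x(6*(-3)))*3)*20 = ((-9 - 6*(-3)*(1 + 6*(-3)))*3)*20 = ((-9 - (-18)*(1 - 18))*3)*20 = ((-9 - (-18)*(-17))*3)*20 = ((-9 - 1*306)*3)*20 = ((-9 - 306)*3)*20 = -315*3*20 = -945*20 = -18900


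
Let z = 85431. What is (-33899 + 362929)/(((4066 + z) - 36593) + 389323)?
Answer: 329030/442227 ≈ 0.74403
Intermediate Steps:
(-33899 + 362929)/(((4066 + z) - 36593) + 389323) = (-33899 + 362929)/(((4066 + 85431) - 36593) + 389323) = 329030/((89497 - 36593) + 389323) = 329030/(52904 + 389323) = 329030/442227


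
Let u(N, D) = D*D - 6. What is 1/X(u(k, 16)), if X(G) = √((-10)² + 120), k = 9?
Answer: √55/110 ≈ 0.067420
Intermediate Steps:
u(N, D) = -6 + D² (u(N, D) = D² - 6 = -6 + D²)
X(G) = 2*√55 (X(G) = √(100 + 120) = √220 = 2*√55)
1/X(u(k, 16)) = 1/(2*√55) = √55/110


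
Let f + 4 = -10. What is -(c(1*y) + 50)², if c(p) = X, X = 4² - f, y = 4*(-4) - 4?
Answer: -6400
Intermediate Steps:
y = -20 (y = -16 - 4 = -20)
f = -14 (f = -4 - 10 = -14)
X = 30 (X = 4² - 1*(-14) = 16 + 14 = 30)
c(p) = 30
-(c(1*y) + 50)² = -(30 + 50)² = -1*80² = -1*6400 = -6400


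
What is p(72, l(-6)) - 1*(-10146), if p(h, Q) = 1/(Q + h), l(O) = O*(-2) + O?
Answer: 791389/78 ≈ 10146.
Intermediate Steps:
l(O) = -O (l(O) = -2*O + O = -O)
p(72, l(-6)) - 1*(-10146) = 1/(-1*(-6) + 72) - 1*(-10146) = 1/(6 + 72) + 10146 = 1/78 + 10146 = 791389/78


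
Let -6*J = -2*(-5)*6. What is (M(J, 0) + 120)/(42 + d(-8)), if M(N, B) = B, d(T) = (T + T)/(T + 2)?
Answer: 180/67 ≈ 2.6866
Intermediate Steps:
J = -10 (J = -(-2*(-5))*6/6 = -5*6/3 = -1/6*60 = -10)
d(T) = 2*T/(2 + T) (d(T) = (2*T)/(2 + T) = 2*T/(2 + T))
(M(J, 0) + 120)/(42 + d(-8)) = (0 + 120)/(42 + 2*(-8)/(2 - 8)) = 120/(42 + 2*(-8)/(-6)) = 120/(42 + 2*(-8)*(-1/6)) = 120/(42 + 8/3) = 120/(134/3) = (3/134)*120 = 180/67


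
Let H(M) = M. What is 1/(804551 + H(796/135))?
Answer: 135/108615181 ≈ 1.2429e-6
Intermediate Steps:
1/(804551 + H(796/135)) = 1/(804551 + 796/135) = 1/(108615181/135) = 135/108615181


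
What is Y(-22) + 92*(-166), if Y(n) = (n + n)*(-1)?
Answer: -15228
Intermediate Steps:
Y(n) = -2*n (Y(n) = (2*n)*(-1) = -2*n)
Y(-22) + 92*(-166) = -2*(-22) + 92*(-166) = 44 - 15272 = -15228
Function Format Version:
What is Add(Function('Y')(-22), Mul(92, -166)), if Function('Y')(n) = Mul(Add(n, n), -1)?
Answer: -15228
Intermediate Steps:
Function('Y')(n) = Mul(-2, n) (Function('Y')(n) = Mul(Mul(2, n), -1) = Mul(-2, n))
Add(Function('Y')(-22), Mul(92, -166)) = Add(Mul(-2, -22), Mul(92, -166)) = Add(44, -15272) = -15228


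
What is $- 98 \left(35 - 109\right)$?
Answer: $7252$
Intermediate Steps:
$- 98 \left(35 - 109\right) = \left(-98\right) \left(-74\right) = 7252$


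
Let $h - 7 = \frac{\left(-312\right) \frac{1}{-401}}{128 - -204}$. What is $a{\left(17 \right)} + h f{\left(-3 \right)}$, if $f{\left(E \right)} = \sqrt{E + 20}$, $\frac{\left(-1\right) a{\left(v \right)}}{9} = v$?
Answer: $-153 + \frac{233059 \sqrt{17}}{33283} \approx -124.13$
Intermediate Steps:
$a{\left(v \right)} = - 9 v$
$h = \frac{233059}{33283}$ ($h = 7 + \frac{\left(-312\right) \frac{1}{-401}}{128 - -204} = 7 + \frac{\left(-312\right) \left(- \frac{1}{401}\right)}{128 + 204} = 7 + \frac{312}{401 \cdot 332} = 7 + \frac{312}{401} \cdot \frac{1}{332} = 7 + \frac{78}{33283} = \frac{233059}{33283} \approx 7.0023$)
$f{\left(E \right)} = \sqrt{20 + E}$
$a{\left(17 \right)} + h f{\left(-3 \right)} = \left(-9\right) 17 + \frac{233059 \sqrt{20 - 3}}{33283} = -153 + \frac{233059 \sqrt{17}}{33283}$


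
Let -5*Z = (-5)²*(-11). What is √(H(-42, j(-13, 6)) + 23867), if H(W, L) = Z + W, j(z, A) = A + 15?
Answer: 2*√5970 ≈ 154.53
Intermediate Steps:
Z = 55 (Z = -(-5)²*(-11)/5 = -5*(-11) = -⅕*(-275) = 55)
j(z, A) = 15 + A
H(W, L) = 55 + W
√(H(-42, j(-13, 6)) + 23867) = √((55 - 42) + 23867) = √(13 + 23867) = √23880 = 2*√5970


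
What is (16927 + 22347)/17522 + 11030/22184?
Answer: 266130519/97177012 ≈ 2.7386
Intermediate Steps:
(16927 + 22347)/17522 + 11030/22184 = 39274*(1/17522) + 11030*(1/22184) = 19637/8761 + 5515/11092 = 266130519/97177012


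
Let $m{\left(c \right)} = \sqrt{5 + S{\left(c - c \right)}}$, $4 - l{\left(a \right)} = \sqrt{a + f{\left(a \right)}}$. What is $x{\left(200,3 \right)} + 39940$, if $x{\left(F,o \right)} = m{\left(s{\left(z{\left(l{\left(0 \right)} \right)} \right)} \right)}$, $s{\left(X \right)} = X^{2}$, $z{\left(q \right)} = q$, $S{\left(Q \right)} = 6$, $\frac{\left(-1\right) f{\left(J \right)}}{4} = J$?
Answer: $39940 + \sqrt{11} \approx 39943.0$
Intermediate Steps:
$f{\left(J \right)} = - 4 J$
$l{\left(a \right)} = 4 - \sqrt{3} \sqrt{- a}$ ($l{\left(a \right)} = 4 - \sqrt{a - 4 a} = 4 - \sqrt{- 3 a} = 4 - \sqrt{3} \sqrt{- a}$)
$m{\left(c \right)} = \sqrt{11}$ ($m{\left(c \right)} = \sqrt{5 + 6} = \sqrt{11}$)
$x{\left(F,o \right)} = \sqrt{11}$
$x{\left(200,3 \right)} + 39940 = \sqrt{11} + 39940 = 39940 + \sqrt{11}$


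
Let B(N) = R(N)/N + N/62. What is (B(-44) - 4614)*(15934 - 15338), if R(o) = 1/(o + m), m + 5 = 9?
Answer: -37515000821/13640 ≈ -2.7504e+6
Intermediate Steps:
m = 4 (m = -5 + 9 = 4)
R(o) = 1/(4 + o) (R(o) = 1/(o + 4) = 1/(4 + o))
B(N) = N/62 + 1/(N*(4 + N)) (B(N) = 1/((4 + N)*N) + N/62 = 1/(N*(4 + N)) + N*(1/62) = 1/(N*(4 + N)) + N/62 = N/62 + 1/(N*(4 + N)))
(B(-44) - 4614)*(15934 - 15338) = ((1/62)*(62 + (-44)²*(4 - 44))/(-44*(4 - 44)) - 4614)*(15934 - 15338) = ((1/62)*(-1/44)*(62 + 1936*(-40))/(-40) - 4614)*596 = ((1/62)*(-1/44)*(-1/40)*(62 - 77440) - 4614)*596 = ((1/62)*(-1/44)*(-1/40)*(-77378) - 4614)*596 = (-38689/54560 - 4614)*596 = -251778529/54560*596 = -37515000821/13640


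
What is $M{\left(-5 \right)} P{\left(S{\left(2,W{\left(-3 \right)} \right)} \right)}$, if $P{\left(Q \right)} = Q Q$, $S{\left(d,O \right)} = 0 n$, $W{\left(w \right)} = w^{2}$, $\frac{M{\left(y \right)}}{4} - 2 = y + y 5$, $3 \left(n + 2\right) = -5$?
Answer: $0$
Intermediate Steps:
$n = - \frac{11}{3}$ ($n = -2 + \frac{1}{3} \left(-5\right) = -2 - \frac{5}{3} = - \frac{11}{3} \approx -3.6667$)
$M{\left(y \right)} = 8 + 24 y$ ($M{\left(y \right)} = 8 + 4 \left(y + y 5\right) = 8 + 4 \left(y + 5 y\right) = 8 + 4 \cdot 6 y = 8 + 24 y$)
$S{\left(d,O \right)} = 0$ ($S{\left(d,O \right)} = 0 \left(- \frac{11}{3}\right) = 0$)
$P{\left(Q \right)} = Q^{2}$
$M{\left(-5 \right)} P{\left(S{\left(2,W{\left(-3 \right)} \right)} \right)} = \left(8 + 24 \left(-5\right)\right) 0^{2} = \left(8 - 120\right) 0 = \left(-112\right) 0 = 0$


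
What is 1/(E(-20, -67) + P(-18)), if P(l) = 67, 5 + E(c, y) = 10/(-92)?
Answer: 46/2847 ≈ 0.016157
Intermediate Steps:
E(c, y) = -235/46 (E(c, y) = -5 + 10/(-92) = -5 + 10*(-1/92) = -5 - 5/46 = -235/46)
1/(E(-20, -67) + P(-18)) = 1/(-235/46 + 67) = 1/(2847/46) = 46/2847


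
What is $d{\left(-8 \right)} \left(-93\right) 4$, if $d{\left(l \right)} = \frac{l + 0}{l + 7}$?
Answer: $-2976$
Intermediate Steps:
$d{\left(l \right)} = \frac{l}{7 + l}$
$d{\left(-8 \right)} \left(-93\right) 4 = - \frac{8}{7 - 8} \left(-93\right) 4 = - \frac{8}{-1} \left(-93\right) 4 = \left(-8\right) \left(-1\right) \left(-93\right) 4 = 8 \left(-93\right) 4 = \left(-744\right) 4 = -2976$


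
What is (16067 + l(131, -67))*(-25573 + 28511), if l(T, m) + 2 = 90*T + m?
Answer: 81641144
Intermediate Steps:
l(T, m) = -2 + m + 90*T (l(T, m) = -2 + (90*T + m) = -2 + (m + 90*T) = -2 + m + 90*T)
(16067 + l(131, -67))*(-25573 + 28511) = (16067 + (-2 - 67 + 90*131))*(-25573 + 28511) = (16067 + (-2 - 67 + 11790))*2938 = (16067 + 11721)*2938 = 27788*2938 = 81641144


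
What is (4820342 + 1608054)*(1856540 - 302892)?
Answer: 9987464588608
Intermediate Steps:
(4820342 + 1608054)*(1856540 - 302892) = 6428396*1553648 = 9987464588608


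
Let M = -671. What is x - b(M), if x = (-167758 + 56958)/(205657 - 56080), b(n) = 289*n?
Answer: 29005711463/149577 ≈ 1.9392e+5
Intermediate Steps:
x = -110800/149577 ≈ -0.74076
x - b(M) = -110800/149577 - 289*(-671) = -110800/149577 - 1*(-193919) = -110800/149577 + 193919 = 29005711463/149577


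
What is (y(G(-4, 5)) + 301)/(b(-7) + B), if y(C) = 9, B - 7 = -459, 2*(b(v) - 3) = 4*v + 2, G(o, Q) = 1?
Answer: -155/231 ≈ -0.67100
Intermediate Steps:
b(v) = 4 + 2*v (b(v) = 3 + (4*v + 2)/2 = 3 + (2 + 4*v)/2 = 3 + (1 + 2*v) = 4 + 2*v)
B = -452 (B = 7 - 459 = -452)
(y(G(-4, 5)) + 301)/(b(-7) + B) = (9 + 301)/((4 + 2*(-7)) - 452) = 310/((4 - 14) - 452) = 310/(-10 - 452) = 310/(-462) = 310*(-1/462) = -155/231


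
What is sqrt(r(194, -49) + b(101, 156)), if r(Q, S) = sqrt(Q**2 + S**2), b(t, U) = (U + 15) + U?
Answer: sqrt(327 + sqrt(40037)) ≈ 22.958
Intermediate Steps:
b(t, U) = 15 + 2*U (b(t, U) = (15 + U) + U = 15 + 2*U)
sqrt(r(194, -49) + b(101, 156)) = sqrt(sqrt(194**2 + (-49)**2) + (15 + 2*156)) = sqrt(sqrt(37636 + 2401) + (15 + 312)) = sqrt(sqrt(40037) + 327) = sqrt(327 + sqrt(40037))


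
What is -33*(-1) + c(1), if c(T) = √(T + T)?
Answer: 33 + √2 ≈ 34.414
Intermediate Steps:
c(T) = √2*√T (c(T) = √(2*T) = √2*√T)
-33*(-1) + c(1) = -33*(-1) + √2*√1 = 33 + √2*1 = 33 + √2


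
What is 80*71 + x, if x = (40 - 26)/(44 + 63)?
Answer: 607774/107 ≈ 5680.1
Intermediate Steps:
x = 14/107 ≈ 0.13084
80*71 + x = 80*71 + 14/107 = 5680 + 14/107 = 607774/107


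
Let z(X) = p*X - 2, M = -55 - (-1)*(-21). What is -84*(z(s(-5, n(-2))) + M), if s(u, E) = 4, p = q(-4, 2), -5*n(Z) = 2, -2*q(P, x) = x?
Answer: 6888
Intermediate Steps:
q(P, x) = -x/2
n(Z) = -2/5 (n(Z) = -1/5*2 = -2/5)
p = -1 (p = -1/2*2 = -1)
M = -76 (M = -55 - 1*21 = -55 - 21 = -76)
z(X) = -2 - X (z(X) = -X - 2 = -2 - X)
-84*(z(s(-5, n(-2))) + M) = -84*((-2 - 1*4) - 76) = -84*((-2 - 4) - 76) = -84*(-6 - 76) = -84*(-82) = 6888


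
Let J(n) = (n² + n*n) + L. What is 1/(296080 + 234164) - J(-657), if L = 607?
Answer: -458080442819/530244 ≈ -8.6391e+5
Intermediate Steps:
J(n) = 607 + 2*n² (J(n) = (n² + n*n) + 607 = (n² + n²) + 607 = 2*n² + 607 = 607 + 2*n²)
1/(296080 + 234164) - J(-657) = 1/(296080 + 234164) - (607 + 2*(-657)²) = 1/530244 - (607 + 2*431649) = 1/530244 - (607 + 863298) = 1/530244 - 1*863905 = 1/530244 - 863905 = -458080442819/530244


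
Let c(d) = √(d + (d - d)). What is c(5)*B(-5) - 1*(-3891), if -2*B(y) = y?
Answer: 3891 + 5*√5/2 ≈ 3896.6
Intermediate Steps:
B(y) = -y/2
c(d) = √d (c(d) = √(d + 0) = √d)
c(5)*B(-5) - 1*(-3891) = √5*(-½*(-5)) - 1*(-3891) = √5*(5/2) + 3891 = 5*√5/2 + 3891 = 3891 + 5*√5/2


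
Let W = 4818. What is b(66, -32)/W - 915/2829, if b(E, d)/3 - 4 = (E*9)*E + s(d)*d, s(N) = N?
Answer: 18724473/757229 ≈ 24.728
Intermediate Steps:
b(E, d) = 12 + 3*d² + 27*E² (b(E, d) = 12 + 3*((E*9)*E + d*d) = 12 + 3*((9*E)*E + d²) = 12 + 3*(9*E² + d²) = 12 + 3*(d² + 9*E²) = 12 + (3*d² + 27*E²) = 12 + 3*d² + 27*E²)
b(66, -32)/W - 915/2829 = (12 + 3*(-32)² + 27*66²)/4818 - 915/2829 = (12 + 3*1024 + 27*4356)*(1/4818) - 915*1/2829 = (12 + 3072 + 117612)*(1/4818) - 305/943 = 120696*(1/4818) - 305/943 = 20116/803 - 305/943 = 18724473/757229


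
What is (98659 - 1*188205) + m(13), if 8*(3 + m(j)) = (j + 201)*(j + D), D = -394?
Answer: -398963/4 ≈ -99741.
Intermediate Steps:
m(j) = -3 + (-394 + j)*(201 + j)/8 (m(j) = -3 + ((j + 201)*(j - 394))/8 = -3 + ((201 + j)*(-394 + j))/8 = -3 + ((-394 + j)*(201 + j))/8 = -3 + (-394 + j)*(201 + j)/8)
(98659 - 1*188205) + m(13) = (98659 - 1*188205) + (-39609/4 - 193/8*13 + (⅛)*13²) = (98659 - 188205) + (-39609/4 - 2509/8 + (⅛)*169) = -89546 + (-39609/4 - 2509/8 + 169/8) = -89546 - 40779/4 = -398963/4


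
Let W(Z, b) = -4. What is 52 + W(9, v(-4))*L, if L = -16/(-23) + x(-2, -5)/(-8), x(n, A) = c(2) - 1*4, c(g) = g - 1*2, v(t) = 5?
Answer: 1086/23 ≈ 47.217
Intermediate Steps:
c(g) = -2 + g (c(g) = g - 2 = -2 + g)
x(n, A) = -4 (x(n, A) = (-2 + 2) - 1*4 = 0 - 4 = -4)
L = 55/46 (L = -16/(-23) - 4/(-8) = -16*(-1/23) - 4*(-⅛) = 16/23 + ½ = 55/46 ≈ 1.1957)
52 + W(9, v(-4))*L = 52 - 4*55/46 = 52 - 110/23 = 1086/23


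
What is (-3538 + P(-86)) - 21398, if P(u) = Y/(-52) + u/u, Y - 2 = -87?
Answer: -1296535/52 ≈ -24933.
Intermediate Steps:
Y = -85 (Y = 2 - 87 = -85)
P(u) = 137/52 (P(u) = -85/(-52) + u/u = -85*(-1/52) + 1 = 85/52 + 1 = 137/52)
(-3538 + P(-86)) - 21398 = (-3538 + 137/52) - 21398 = -183839/52 - 21398 = -1296535/52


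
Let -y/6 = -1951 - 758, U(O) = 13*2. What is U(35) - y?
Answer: -16228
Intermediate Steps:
U(O) = 26
y = 16254 (y = -6*(-1951 - 758) = -6*(-2709) = 16254)
U(35) - y = 26 - 1*16254 = 26 - 16254 = -16228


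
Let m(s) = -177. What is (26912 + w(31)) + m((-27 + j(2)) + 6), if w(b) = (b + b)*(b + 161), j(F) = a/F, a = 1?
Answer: 38639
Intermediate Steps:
j(F) = 1/F
w(b) = 2*b*(161 + b) (w(b) = (2*b)*(161 + b) = 2*b*(161 + b))
(26912 + w(31)) + m((-27 + j(2)) + 6) = (26912 + 2*31*(161 + 31)) - 177 = (26912 + 2*31*192) - 177 = (26912 + 11904) - 177 = 38816 - 177 = 38639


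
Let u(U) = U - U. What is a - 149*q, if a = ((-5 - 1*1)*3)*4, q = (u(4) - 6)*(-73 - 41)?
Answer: -101988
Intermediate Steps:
u(U) = 0
q = 684 (q = (0 - 6)*(-73 - 41) = -6*(-114) = 684)
a = -72 (a = ((-5 - 1)*3)*4 = -6*3*4 = -18*4 = -72)
a - 149*q = -72 - 149*684 = -72 - 101916 = -101988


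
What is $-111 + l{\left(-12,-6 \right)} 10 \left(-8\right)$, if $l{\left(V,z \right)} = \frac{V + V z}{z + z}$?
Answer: $289$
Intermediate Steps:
$l{\left(V,z \right)} = \frac{V + V z}{2 z}$
$-111 + l{\left(-12,-6 \right)} 10 \left(-8\right) = -111 + \frac{1}{2} \left(-12\right) \frac{1}{-6} \left(1 - 6\right) 10 \left(-8\right) = -111 + \frac{1}{2} \left(-12\right) \left(- \frac{1}{6}\right) \left(-5\right) \left(-80\right) = -111 - -400 = -111 + 400 = 289$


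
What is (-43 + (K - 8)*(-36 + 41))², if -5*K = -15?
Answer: 4624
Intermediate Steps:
K = 3 (K = -⅕*(-15) = 3)
(-43 + (K - 8)*(-36 + 41))² = (-43 + (3 - 8)*(-36 + 41))² = (-43 - 5*5)² = (-43 - 25)² = (-68)² = 4624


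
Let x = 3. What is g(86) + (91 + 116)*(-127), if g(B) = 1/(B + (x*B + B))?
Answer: -11304269/430 ≈ -26289.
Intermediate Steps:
g(B) = 1/(5*B) (g(B) = 1/(B + (3*B + B)) = 1/(B + 4*B) = 1/(5*B))
g(86) + (91 + 116)*(-127) = (⅕)/86 + (91 + 116)*(-127) = (⅕)*(1/86) + 207*(-127) = 1/430 - 26289 = -11304269/430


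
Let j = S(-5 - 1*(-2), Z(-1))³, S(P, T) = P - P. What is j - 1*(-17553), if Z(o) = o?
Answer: 17553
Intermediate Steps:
S(P, T) = 0
j = 0 (j = 0³ = 0)
j - 1*(-17553) = 0 - 1*(-17553) = 0 + 17553 = 17553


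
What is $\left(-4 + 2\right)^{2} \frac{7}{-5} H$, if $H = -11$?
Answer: $\frac{308}{5} \approx 61.6$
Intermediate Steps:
$\left(-4 + 2\right)^{2} \frac{7}{-5} H = \left(-4 + 2\right)^{2} \frac{7}{-5} \left(-11\right) = \left(-2\right)^{2} \cdot 7 \left(- \frac{1}{5}\right) \left(-11\right) = 4 \left(- \frac{7}{5}\right) \left(-11\right) = \left(- \frac{28}{5}\right) \left(-11\right) = \frac{308}{5}$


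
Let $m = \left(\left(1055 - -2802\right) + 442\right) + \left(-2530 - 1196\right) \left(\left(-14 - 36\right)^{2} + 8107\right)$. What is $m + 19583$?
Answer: $-39497800$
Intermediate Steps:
$m = -39517383$ ($m = \left(\left(1055 + 2802\right) + 442\right) - 3726 \left(\left(-50\right)^{2} + 8107\right) = \left(3857 + 442\right) - 3726 \left(2500 + 8107\right) = 4299 - 39521682 = -39517383$)
$m + 19583 = -39517383 + 19583 = -39497800$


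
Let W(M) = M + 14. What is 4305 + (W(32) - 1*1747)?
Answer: 2604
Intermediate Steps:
W(M) = 14 + M
4305 + (W(32) - 1*1747) = 4305 + ((14 + 32) - 1*1747) = 4305 + (46 - 1747) = 4305 - 1701 = 2604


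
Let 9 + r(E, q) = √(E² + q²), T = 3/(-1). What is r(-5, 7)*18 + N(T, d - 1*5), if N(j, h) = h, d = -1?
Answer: -168 + 18*√74 ≈ -13.158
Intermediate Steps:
T = -3 (T = 3*(-1) = -3)
r(E, q) = -9 + √(E² + q²)
r(-5, 7)*18 + N(T, d - 1*5) = (-9 + √((-5)² + 7²))*18 + (-1 - 1*5) = (-9 + √(25 + 49))*18 + (-1 - 5) = (-9 + √74)*18 - 6 = (-162 + 18*√74) - 6 = -168 + 18*√74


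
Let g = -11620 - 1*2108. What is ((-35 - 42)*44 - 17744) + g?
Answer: -34860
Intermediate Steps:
g = -13728 (g = -11620 - 2108 = -13728)
((-35 - 42)*44 - 17744) + g = ((-35 - 42)*44 - 17744) - 13728 = (-77*44 - 17744) - 13728 = (-3388 - 17744) - 13728 = -21132 - 13728 = -34860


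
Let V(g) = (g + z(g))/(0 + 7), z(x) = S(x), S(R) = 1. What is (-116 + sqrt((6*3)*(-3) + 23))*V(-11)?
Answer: 1160/7 - 10*I*sqrt(31)/7 ≈ 165.71 - 7.9539*I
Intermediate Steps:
z(x) = 1
V(g) = 1/7 + g/7 (V(g) = (g + 1)/(0 + 7) = (1 + g)/7 = (1 + g)*(1/7) = 1/7 + g/7)
(-116 + sqrt((6*3)*(-3) + 23))*V(-11) = (-116 + sqrt((6*3)*(-3) + 23))*(1/7 + (1/7)*(-11)) = (-116 + sqrt(18*(-3) + 23))*(1/7 - 11/7) = (-116 + sqrt(-54 + 23))*(-10/7) = (-116 + sqrt(-31))*(-10/7) = (-116 + I*sqrt(31))*(-10/7) = 1160/7 - 10*I*sqrt(31)/7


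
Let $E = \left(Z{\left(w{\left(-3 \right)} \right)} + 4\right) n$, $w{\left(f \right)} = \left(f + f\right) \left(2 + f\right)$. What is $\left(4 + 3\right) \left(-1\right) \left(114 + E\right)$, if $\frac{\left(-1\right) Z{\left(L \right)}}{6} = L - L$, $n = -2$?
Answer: $-742$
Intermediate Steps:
$w{\left(f \right)} = 2 f \left(2 + f\right)$
$Z{\left(L \right)} = 0$ ($Z{\left(L \right)} = - 6 \left(L - L\right) = \left(-6\right) 0 = 0$)
$E = -8$ ($E = \left(0 + 4\right) \left(-2\right) = 4 \left(-2\right) = -8$)
$\left(4 + 3\right) \left(-1\right) \left(114 + E\right) = \left(4 + 3\right) \left(-1\right) \left(114 - 8\right) = 7 \left(-1\right) 106 = \left(-7\right) 106 = -742$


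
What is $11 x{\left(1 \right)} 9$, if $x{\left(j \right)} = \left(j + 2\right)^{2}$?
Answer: $891$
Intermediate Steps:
$x{\left(j \right)} = \left(2 + j\right)^{2}$
$11 x{\left(1 \right)} 9 = 11 \left(2 + 1\right)^{2} \cdot 9 = 11 \cdot 3^{2} \cdot 9 = 11 \cdot 9 \cdot 9 = 99 \cdot 9 = 891$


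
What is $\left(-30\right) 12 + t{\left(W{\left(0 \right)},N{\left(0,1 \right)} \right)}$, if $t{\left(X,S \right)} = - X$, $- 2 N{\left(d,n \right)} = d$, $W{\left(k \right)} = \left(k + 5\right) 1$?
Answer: $-365$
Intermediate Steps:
$W{\left(k \right)} = 5 + k$ ($W{\left(k \right)} = \left(5 + k\right) 1 = 5 + k$)
$N{\left(d,n \right)} = - \frac{d}{2}$
$\left(-30\right) 12 + t{\left(W{\left(0 \right)},N{\left(0,1 \right)} \right)} = \left(-30\right) 12 - \left(5 + 0\right) = -360 - 5 = -365$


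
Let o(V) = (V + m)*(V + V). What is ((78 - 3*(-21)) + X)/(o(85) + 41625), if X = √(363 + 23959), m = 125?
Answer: 47/25775 + √24322/77325 ≈ 0.0038403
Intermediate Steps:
X = √24322 ≈ 155.96
o(V) = 2*V*(125 + V) (o(V) = (V + 125)*(V + V) = (125 + V)*(2*V) = 2*V*(125 + V))
((78 - 3*(-21)) + X)/(o(85) + 41625) = ((78 - 3*(-21)) + √24322)/(2*85*(125 + 85) + 41625) = ((78 + 63) + √24322)/(2*85*210 + 41625) = (141 + √24322)/(35700 + 41625) = (141 + √24322)/77325 = (141 + √24322)*(1/77325) = 47/25775 + √24322/77325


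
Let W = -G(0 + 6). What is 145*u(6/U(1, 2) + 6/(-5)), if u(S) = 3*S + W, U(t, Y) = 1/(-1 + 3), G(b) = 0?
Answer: 4698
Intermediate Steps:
W = 0 (W = -1*0 = 0)
U(t, Y) = ½ (U(t, Y) = 1/2 = ½)
u(S) = 3*S (u(S) = 3*S + 0 = 3*S)
145*u(6/U(1, 2) + 6/(-5)) = 145*(3*(6/(½) + 6/(-5))) = 145*(3*(6*2 + 6*(-⅕))) = 145*(3*(12 - 6/5)) = 145*(3*(54/5)) = 145*(162/5) = 4698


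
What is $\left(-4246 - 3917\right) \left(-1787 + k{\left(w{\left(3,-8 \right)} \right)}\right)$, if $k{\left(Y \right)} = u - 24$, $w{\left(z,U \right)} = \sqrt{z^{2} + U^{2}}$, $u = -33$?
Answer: $15052572$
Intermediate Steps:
$w{\left(z,U \right)} = \sqrt{U^{2} + z^{2}}$
$k{\left(Y \right)} = -57$ ($k{\left(Y \right)} = -33 - 24 = -57$)
$\left(-4246 - 3917\right) \left(-1787 + k{\left(w{\left(3,-8 \right)} \right)}\right) = \left(-4246 - 3917\right) \left(-1787 - 57\right) = \left(-8163\right) \left(-1844\right) = 15052572$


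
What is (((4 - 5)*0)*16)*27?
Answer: 0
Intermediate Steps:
(((4 - 5)*0)*16)*27 = (-1*0*16)*27 = (0*16)*27 = 0*27 = 0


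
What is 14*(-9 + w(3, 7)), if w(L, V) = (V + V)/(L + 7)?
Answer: -532/5 ≈ -106.40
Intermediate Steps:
w(L, V) = 2*V/(7 + L) (w(L, V) = (2*V)/(7 + L) = 2*V/(7 + L))
14*(-9 + w(3, 7)) = 14*(-9 + 2*7/(7 + 3)) = 14*(-9 + 2*7/10) = 14*(-9 + 2*7*(1/10)) = 14*(-9 + 7/5) = 14*(-38/5) = -532/5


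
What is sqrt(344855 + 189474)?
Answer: sqrt(534329) ≈ 730.98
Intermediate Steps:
sqrt(344855 + 189474) = sqrt(534329)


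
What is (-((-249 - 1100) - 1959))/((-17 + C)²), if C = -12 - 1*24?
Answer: 3308/2809 ≈ 1.1776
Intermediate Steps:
C = -36 (C = -12 - 24 = -36)
(-((-249 - 1100) - 1959))/((-17 + C)²) = (-((-249 - 1100) - 1959))/((-17 - 36)²) = (-(-1349 - 1959))/((-53)²) = -1*(-3308)/2809 = 3308*(1/2809) = 3308/2809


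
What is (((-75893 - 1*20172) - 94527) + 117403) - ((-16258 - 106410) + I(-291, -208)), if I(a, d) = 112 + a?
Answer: 49658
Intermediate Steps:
(((-75893 - 1*20172) - 94527) + 117403) - ((-16258 - 106410) + I(-291, -208)) = (((-75893 - 1*20172) - 94527) + 117403) - ((-16258 - 106410) + (112 - 291)) = (((-75893 - 20172) - 94527) + 117403) - (-122668 - 179) = ((-96065 - 94527) + 117403) - 1*(-122847) = (-190592 + 117403) + 122847 = -73189 + 122847 = 49658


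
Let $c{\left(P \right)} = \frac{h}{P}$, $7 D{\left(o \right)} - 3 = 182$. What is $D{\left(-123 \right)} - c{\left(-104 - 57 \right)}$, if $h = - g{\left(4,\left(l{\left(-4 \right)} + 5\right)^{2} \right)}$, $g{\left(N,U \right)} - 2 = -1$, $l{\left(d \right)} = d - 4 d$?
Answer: $\frac{4254}{161} \approx 26.422$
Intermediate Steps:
$D{\left(o \right)} = \frac{185}{7}$ ($D{\left(o \right)} = \frac{3}{7} + \frac{1}{7} \cdot 182 = \frac{3}{7} + 26 = \frac{185}{7}$)
$l{\left(d \right)} = - 3 d$
$g{\left(N,U \right)} = 1$ ($g{\left(N,U \right)} = 2 - 1 = 1$)
$h = -1$ ($h = \left(-1\right) 1 = -1$)
$c{\left(P \right)} = - \frac{1}{P}$
$D{\left(-123 \right)} - c{\left(-104 - 57 \right)} = \frac{185}{7} - - \frac{1}{-104 - 57} = \frac{185}{7} - - \frac{1}{-161} = \frac{185}{7} - \left(-1\right) \left(- \frac{1}{161}\right) = \frac{185}{7} - \frac{1}{161} = \frac{4254}{161}$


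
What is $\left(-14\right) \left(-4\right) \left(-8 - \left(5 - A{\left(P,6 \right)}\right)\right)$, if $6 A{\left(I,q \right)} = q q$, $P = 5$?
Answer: $-392$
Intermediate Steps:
$A{\left(I,q \right)} = \frac{q^{2}}{6}$ ($A{\left(I,q \right)} = \frac{q q}{6} = \frac{q^{2}}{6}$)
$\left(-14\right) \left(-4\right) \left(-8 - \left(5 - A{\left(P,6 \right)}\right)\right) = \left(-14\right) \left(-4\right) \left(-8 - \left(5 - \frac{6^{2}}{6}\right)\right) = 56 \left(-8 - \left(5 - \frac{1}{6} \cdot 36\right)\right) = 56 \left(-8 - \left(5 - 6\right)\right) = 56 \left(-8 - -1\right) = 56 \left(-8 + 1\right) = 56 \left(-7\right) = -392$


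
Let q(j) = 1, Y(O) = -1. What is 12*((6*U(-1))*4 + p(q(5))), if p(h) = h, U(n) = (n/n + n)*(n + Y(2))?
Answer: 12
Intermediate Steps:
U(n) = (1 + n)*(-1 + n) (U(n) = (n/n + n)*(n - 1) = (1 + n)*(-1 + n))
12*((6*U(-1))*4 + p(q(5))) = 12*((6*(-1 + (-1)**2))*4 + 1) = 12*((6*(-1 + 1))*4 + 1) = 12*((6*0)*4 + 1) = 12*(0*4 + 1) = 12*(0 + 1) = 12*1 = 12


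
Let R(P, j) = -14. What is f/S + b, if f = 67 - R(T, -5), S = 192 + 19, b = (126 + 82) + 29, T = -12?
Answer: 50088/211 ≈ 237.38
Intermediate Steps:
b = 237 (b = 208 + 29 = 237)
S = 211
f = 81 (f = 67 - 1*(-14) = 67 + 14 = 81)
f/S + b = 81/211 + 237 = 50088/211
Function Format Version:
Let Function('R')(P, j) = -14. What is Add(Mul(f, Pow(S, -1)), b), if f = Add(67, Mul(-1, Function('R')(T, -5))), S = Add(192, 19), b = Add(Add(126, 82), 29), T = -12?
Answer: Rational(50088, 211) ≈ 237.38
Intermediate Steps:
b = 237 (b = Add(208, 29) = 237)
S = 211
f = 81 (f = Add(67, Mul(-1, -14)) = Add(67, 14) = 81)
Add(Mul(f, Pow(S, -1)), b) = Add(Mul(81, Pow(211, -1)), 237) = Add(Mul(81, Rational(1, 211)), 237) = Add(Rational(81, 211), 237) = Rational(50088, 211)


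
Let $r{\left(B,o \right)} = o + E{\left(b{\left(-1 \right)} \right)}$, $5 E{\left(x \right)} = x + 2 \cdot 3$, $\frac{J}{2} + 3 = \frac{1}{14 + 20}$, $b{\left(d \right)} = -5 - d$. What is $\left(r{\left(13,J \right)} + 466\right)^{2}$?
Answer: $\frac{1531861321}{7225} \approx 2.1202 \cdot 10^{5}$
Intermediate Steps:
$J = - \frac{101}{17}$ ($J = -6 + \frac{2}{14 + 20} = -6 + \frac{2}{34} = -6 + 2 \cdot \frac{1}{34} = -6 + \frac{1}{17} = - \frac{101}{17} \approx -5.9412$)
$E{\left(x \right)} = \frac{6}{5} + \frac{x}{5}$ ($E{\left(x \right)} = \frac{x + 2 \cdot 3}{5} = \frac{x + 6}{5} = \frac{6 + x}{5} = \frac{6}{5} + \frac{x}{5}$)
$r{\left(B,o \right)} = \frac{2}{5} + o$ ($r{\left(B,o \right)} = o + \left(\frac{6}{5} + \frac{-5 - -1}{5}\right) = o + \left(\frac{6}{5} + \frac{-5 + 1}{5}\right) = o + \left(\frac{6}{5} + \frac{1}{5} \left(-4\right)\right) = o + \left(\frac{6}{5} - \frac{4}{5}\right) = o + \frac{2}{5} = \frac{2}{5} + o$)
$\left(r{\left(13,J \right)} + 466\right)^{2} = \left(\left(\frac{2}{5} - \frac{101}{17}\right) + 466\right)^{2} = \left(- \frac{471}{85} + 466\right)^{2} = \left(\frac{39139}{85}\right)^{2} = \frac{1531861321}{7225}$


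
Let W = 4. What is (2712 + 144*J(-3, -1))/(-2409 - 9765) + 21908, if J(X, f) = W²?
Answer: 44450496/2029 ≈ 21908.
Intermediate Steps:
J(X, f) = 16 (J(X, f) = 4² = 16)
(2712 + 144*J(-3, -1))/(-2409 - 9765) + 21908 = (2712 + 144*16)/(-2409 - 9765) + 21908 = (2712 + 2304)/(-12174) + 21908 = 5016*(-1/12174) + 21908 = -836/2029 + 21908 = 44450496/2029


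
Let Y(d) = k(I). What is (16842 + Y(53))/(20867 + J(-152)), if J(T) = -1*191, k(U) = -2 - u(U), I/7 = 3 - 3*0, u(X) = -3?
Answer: 16843/20676 ≈ 0.81462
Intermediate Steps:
I = 21 (I = 7*(3 - 3*0) = 7*(3 + 0) = 7*3 = 21)
k(U) = 1 (k(U) = -2 - 1*(-3) = -2 + 3 = 1)
Y(d) = 1
J(T) = -191
(16842 + Y(53))/(20867 + J(-152)) = (16842 + 1)/(20867 - 191) = 16843/20676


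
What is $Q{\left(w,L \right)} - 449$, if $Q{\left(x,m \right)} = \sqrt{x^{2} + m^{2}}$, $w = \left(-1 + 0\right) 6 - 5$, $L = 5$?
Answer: $-449 + \sqrt{146} \approx -436.92$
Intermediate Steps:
$w = -11$ ($w = \left(-1\right) 6 - 5 = -6 - 5 = -11$)
$Q{\left(x,m \right)} = \sqrt{m^{2} + x^{2}}$
$Q{\left(w,L \right)} - 449 = \sqrt{5^{2} + \left(-11\right)^{2}} - 449 = \sqrt{25 + 121} - 449 = \sqrt{146} - 449 = -449 + \sqrt{146}$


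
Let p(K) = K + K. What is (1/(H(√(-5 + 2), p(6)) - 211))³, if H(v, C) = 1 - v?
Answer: I/(3*(-3086370*I + 44099*√3)) ≈ -1.0794e-7 + 2.6712e-9*I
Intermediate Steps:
p(K) = 2*K
(1/(H(√(-5 + 2), p(6)) - 211))³ = (1/((1 - √(-5 + 2)) - 211))³ = (1/((1 - √(-3)) - 211))³ = (1/((1 - I*√3) - 211))³ = (1/(-210 - I*√3))³ = (-210 - I*√3)⁻³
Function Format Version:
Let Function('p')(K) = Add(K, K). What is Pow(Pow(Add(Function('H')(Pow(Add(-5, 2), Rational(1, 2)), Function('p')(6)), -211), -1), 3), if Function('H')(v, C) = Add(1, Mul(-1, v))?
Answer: Mul(Rational(1, 3), I, Pow(Add(Mul(-3086370, I), Mul(44099, Pow(3, Rational(1, 2)))), -1)) ≈ Add(-1.0794e-7, Mul(2.6712e-9, I))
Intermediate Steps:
Function('p')(K) = Mul(2, K)
Pow(Pow(Add(Function('H')(Pow(Add(-5, 2), Rational(1, 2)), Function('p')(6)), -211), -1), 3) = Pow(Pow(Add(Add(1, Mul(-1, Pow(Add(-5, 2), Rational(1, 2)))), -211), -1), 3) = Pow(Pow(Add(Add(1, Mul(-1, Pow(-3, Rational(1, 2)))), -211), -1), 3) = Pow(Pow(Add(Add(1, Mul(-1, Mul(I, Pow(3, Rational(1, 2))))), -211), -1), 3) = Pow(Pow(Add(Add(1, Mul(-1, I, Pow(3, Rational(1, 2)))), -211), -1), 3) = Pow(Pow(Add(-210, Mul(-1, I, Pow(3, Rational(1, 2)))), -1), 3) = Pow(Add(-210, Mul(-1, I, Pow(3, Rational(1, 2)))), -3)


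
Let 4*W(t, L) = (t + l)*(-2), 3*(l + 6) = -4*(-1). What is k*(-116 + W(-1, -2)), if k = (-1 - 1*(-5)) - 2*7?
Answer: 3395/3 ≈ 1131.7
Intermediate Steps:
l = -14/3 (l = -6 + (-4*(-1))/3 = -6 + (⅓)*4 = -6 + 4/3 = -14/3 ≈ -4.6667)
W(t, L) = 7/3 - t/2 (W(t, L) = ((t - 14/3)*(-2))/4 = ((-14/3 + t)*(-2))/4 = (28/3 - 2*t)/4 = 7/3 - t/2)
k = -10 (k = (-1 + 5) - 14 = 4 - 14 = -10)
k*(-116 + W(-1, -2)) = -10*(-116 + (7/3 - ½*(-1))) = -10*(-116 + (7/3 + ½)) = -10*(-116 + 17/6) = -10*(-679/6) = 3395/3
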